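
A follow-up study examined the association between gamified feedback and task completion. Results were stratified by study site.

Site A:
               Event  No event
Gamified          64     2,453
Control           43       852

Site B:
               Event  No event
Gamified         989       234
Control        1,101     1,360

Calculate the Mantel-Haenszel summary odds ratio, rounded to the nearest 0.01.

OR_MH = Σ(aᵢdᵢ/nᵢ) / Σ(bᵢcᵢ/nᵢ), where nᵢ is the stratum total.
Stratum 1 (Site A): n = 3412; a·d/n = 64·852/3412 = 15.9812; b·c/n = 2453·43/3412 = 30.9141
Stratum 2 (Site B): n = 3684; a·d/n = 989·1360/3684 = 365.1031; b·c/n = 234·1101/3684 = 69.9332
OR_MH = (15.9812 + 365.1031) / (30.9141 + 69.9332) = 381.0844 / 100.8474 = 3.77882

3.78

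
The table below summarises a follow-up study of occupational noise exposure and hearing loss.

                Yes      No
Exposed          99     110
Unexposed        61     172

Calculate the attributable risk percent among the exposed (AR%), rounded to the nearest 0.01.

44.73

Cells: a = 99, b = 110, c = 61, d = 172.
Risk in exposed = 99/209 = 0.47368; risk in unexposed = 61/233 = 0.26180.
RR = 0.47368/0.26180 = 1.80932
AR% = (RR − 1)/RR × 100 = (1.80932 − 1)/1.80932 × 100 = 44.7306%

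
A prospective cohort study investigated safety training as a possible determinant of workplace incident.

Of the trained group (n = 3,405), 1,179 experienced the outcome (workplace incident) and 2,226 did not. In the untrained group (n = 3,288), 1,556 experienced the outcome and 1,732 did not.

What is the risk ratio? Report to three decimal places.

0.732

From the description: a = 1179, b = 2226, c = 1556, d = 1732.
Risk in exposed = 1179/3405 = 0.34626; risk in unexposed = 1556/3288 = 0.47324.
RR = 0.34626 / 0.47324 = 0.73168
The risk is 27% lower among the exposed than among the unexposed.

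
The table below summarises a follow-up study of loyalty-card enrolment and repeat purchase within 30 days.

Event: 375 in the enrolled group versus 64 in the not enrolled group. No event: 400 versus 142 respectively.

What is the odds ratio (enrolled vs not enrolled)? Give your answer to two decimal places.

2.08

From the description: a = 375, b = 400, c = 64, d = 142.
OR = (a·d)/(b·c) = (375 × 142) / (400 × 64) = 53250 / 25600 = 2.08008
The odds of repeat purchase within 30 days are about 2.08 times as high in the enrolled group.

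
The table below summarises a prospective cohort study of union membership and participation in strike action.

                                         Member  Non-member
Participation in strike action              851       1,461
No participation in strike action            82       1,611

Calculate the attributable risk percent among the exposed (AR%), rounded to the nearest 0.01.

47.86

Reading the table with exposure as columns: a = 851 (Member, case), b = 82 (Member, non-case), c = 1461 (Non-member, case), d = 1611.
Risk in exposed = 851/933 = 0.91211; risk in unexposed = 1461/3072 = 0.47559.
RR = 0.91211/0.47559 = 1.91787
AR% = (RR − 1)/RR × 100 = (1.91787 − 1)/1.91787 × 100 = 47.8588%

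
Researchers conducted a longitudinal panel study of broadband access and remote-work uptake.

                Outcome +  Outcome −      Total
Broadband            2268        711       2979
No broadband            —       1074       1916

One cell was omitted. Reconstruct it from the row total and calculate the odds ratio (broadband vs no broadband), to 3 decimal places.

The missing cell is in the unexposed row: 1916 − 1074 = 842.
So a = 2268, b = 711, c = 842, d = 1074.
OR = (a·d)/(b·c) = (2268 × 1074) / (711 × 842) = 2435832 / 598662 = 4.06879

4.069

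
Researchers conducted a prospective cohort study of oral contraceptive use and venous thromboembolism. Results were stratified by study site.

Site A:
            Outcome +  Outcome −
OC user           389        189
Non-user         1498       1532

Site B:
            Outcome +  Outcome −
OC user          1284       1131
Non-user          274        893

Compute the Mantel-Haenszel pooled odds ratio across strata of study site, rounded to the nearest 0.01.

OR_MH = Σ(aᵢdᵢ/nᵢ) / Σ(bᵢcᵢ/nᵢ), where nᵢ is the stratum total.
Stratum 1 (Site A): n = 3608; a·d/n = 389·1532/3608 = 165.1741; b·c/n = 189·1498/3608 = 78.4706
Stratum 2 (Site B): n = 3582; a·d/n = 1284·893/3582 = 320.1039; b·c/n = 1131·274/3582 = 86.5142
OR_MH = (165.1741 + 320.1039) / (78.4706 + 86.5142) = 485.2779 / 164.9849 = 2.94135

2.94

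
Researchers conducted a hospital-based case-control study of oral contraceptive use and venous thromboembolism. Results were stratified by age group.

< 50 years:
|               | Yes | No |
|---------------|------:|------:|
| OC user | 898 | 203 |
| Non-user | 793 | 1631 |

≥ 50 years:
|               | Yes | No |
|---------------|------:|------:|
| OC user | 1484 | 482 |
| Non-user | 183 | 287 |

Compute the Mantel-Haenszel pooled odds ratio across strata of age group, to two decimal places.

7.21

OR_MH = Σ(aᵢdᵢ/nᵢ) / Σ(bᵢcᵢ/nᵢ), where nᵢ is the stratum total.
Stratum 1 (< 50 years): n = 3525; a·d/n = 898·1631/3525 = 415.5001; b·c/n = 203·793/3525 = 45.6678
Stratum 2 (≥ 50 years): n = 2436; a·d/n = 1484·287/2436 = 174.8391; b·c/n = 482·183/2436 = 36.2094
OR_MH = (415.5001 + 174.8391) / (45.6678 + 36.2094) = 590.3392 / 81.8772 = 7.21006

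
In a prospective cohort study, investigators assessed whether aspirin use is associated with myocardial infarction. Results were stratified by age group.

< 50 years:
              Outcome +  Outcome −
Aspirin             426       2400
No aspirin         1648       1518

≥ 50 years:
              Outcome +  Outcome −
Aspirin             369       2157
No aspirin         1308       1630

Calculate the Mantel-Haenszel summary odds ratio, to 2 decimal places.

0.19

OR_MH = Σ(aᵢdᵢ/nᵢ) / Σ(bᵢcᵢ/nᵢ), where nᵢ is the stratum total.
Stratum 1 (< 50 years): n = 5992; a·d/n = 426·1518/5992 = 107.9219; b·c/n = 2400·1648/5992 = 660.0801
Stratum 2 (≥ 50 years): n = 5464; a·d/n = 369·1630/5464 = 110.0787; b·c/n = 2157·1308/5464 = 516.3536
OR_MH = (107.9219 + 110.0787) / (660.0801 + 516.3536) = 218.0006 / 1176.4337 = 0.18531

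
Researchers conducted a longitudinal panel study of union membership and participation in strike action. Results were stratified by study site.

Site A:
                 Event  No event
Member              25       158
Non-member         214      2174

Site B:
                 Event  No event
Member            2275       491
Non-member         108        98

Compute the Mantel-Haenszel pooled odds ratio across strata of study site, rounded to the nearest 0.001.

OR_MH = Σ(aᵢdᵢ/nᵢ) / Σ(bᵢcᵢ/nᵢ), where nᵢ is the stratum total.
Stratum 1 (Site A): n = 2571; a·d/n = 25·2174/2571 = 21.1396; b·c/n = 158·214/2571 = 13.1513
Stratum 2 (Site B): n = 2972; a·d/n = 2275·98/2972 = 75.0168; b·c/n = 491·108/2972 = 17.8425
OR_MH = (21.1396 + 75.0168) / (13.1513 + 17.8425) = 96.1565 / 30.9938 = 3.10244

3.102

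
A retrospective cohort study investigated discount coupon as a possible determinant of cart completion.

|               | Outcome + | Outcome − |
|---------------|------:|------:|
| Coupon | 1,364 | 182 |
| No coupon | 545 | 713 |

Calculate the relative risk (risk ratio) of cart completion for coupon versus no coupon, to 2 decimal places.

Cells: a = 1364, b = 182, c = 545, d = 713.
Risk in exposed = 1364/1546 = 0.88228; risk in unexposed = 545/1258 = 0.43323.
RR = 0.88228 / 0.43323 = 2.03652
The risk among the exposed is 2.04 times that among the unexposed.

2.04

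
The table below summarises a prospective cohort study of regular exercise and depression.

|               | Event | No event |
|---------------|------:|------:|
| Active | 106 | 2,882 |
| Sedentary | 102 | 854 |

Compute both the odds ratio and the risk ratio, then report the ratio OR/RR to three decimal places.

0.926

Cells: a = 106, b = 2882, c = 102, d = 854.
OR = (106·854)/(2882·102) = 90524/293964 = 0.30794
Risk in exposed = 106/2988 = 0.03548; risk in unexposed = 102/956 = 0.10669; RR = 0.33249
OR/RR = 0.30794 / 0.33249 = 0.92616
The outcome is not rare, so the OR lies further from 1 than the RR.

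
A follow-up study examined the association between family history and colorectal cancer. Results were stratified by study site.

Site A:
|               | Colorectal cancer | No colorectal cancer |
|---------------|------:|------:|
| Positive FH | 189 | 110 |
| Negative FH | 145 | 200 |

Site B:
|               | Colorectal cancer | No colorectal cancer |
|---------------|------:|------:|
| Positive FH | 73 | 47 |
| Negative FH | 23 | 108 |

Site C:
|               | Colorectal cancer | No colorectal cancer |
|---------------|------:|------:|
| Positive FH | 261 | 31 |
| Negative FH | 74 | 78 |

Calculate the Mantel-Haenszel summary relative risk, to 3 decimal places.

1.801

RR_MH = Σ(aᵢ·n₀ᵢ/nᵢ) / Σ(cᵢ·n₁ᵢ/nᵢ), with n₁ᵢ = aᵢ+bᵢ (exposed), n₀ᵢ = cᵢ+dᵢ (unexposed), nᵢ = n₁ᵢ+n₀ᵢ.
Stratum 1 (Site A): n₁ = 299, n₀ = 345, n = 644; a·n₀/n = 189·345/644 = 101.2500; c·n₁/n = 145·299/644 = 67.3214
Stratum 2 (Site B): n₁ = 120, n₀ = 131, n = 251; a·n₀/n = 73·131/251 = 38.0996; c·n₁/n = 23·120/251 = 10.9960
Stratum 3 (Site C): n₁ = 292, n₀ = 152, n = 444; a·n₀/n = 261·152/444 = 89.3514; c·n₁/n = 74·292/444 = 48.6667
RR_MH = (101.2500 + 38.0996 + 89.3514) / (67.3214 + 10.9960 + 48.6667) = 228.7010 / 126.9841 = 1.80102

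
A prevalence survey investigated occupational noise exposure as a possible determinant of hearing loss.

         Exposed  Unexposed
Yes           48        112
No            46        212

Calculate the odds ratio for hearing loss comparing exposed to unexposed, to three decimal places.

1.975

Reading the table with exposure as columns: a = 48 (Exposed, case), b = 46 (Exposed, non-case), c = 112 (Unexposed, case), d = 212.
OR = (a·d)/(b·c) = (48 × 212) / (46 × 112) = 10176 / 5152 = 1.97516
The odds of hearing loss are about 1.98 times as high in the exposed group.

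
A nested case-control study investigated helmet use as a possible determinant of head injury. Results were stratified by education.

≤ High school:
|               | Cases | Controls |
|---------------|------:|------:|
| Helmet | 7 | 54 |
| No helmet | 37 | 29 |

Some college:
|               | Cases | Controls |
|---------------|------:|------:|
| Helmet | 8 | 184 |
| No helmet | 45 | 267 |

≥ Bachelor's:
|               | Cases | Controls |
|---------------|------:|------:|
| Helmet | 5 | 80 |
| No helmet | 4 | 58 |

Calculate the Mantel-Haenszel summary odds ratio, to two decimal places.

0.23

OR_MH = Σ(aᵢdᵢ/nᵢ) / Σ(bᵢcᵢ/nᵢ), where nᵢ is the stratum total.
Stratum 1 (≤ High school): n = 127; a·d/n = 7·29/127 = 1.5984; b·c/n = 54·37/127 = 15.7323
Stratum 2 (Some college): n = 504; a·d/n = 8·267/504 = 4.2381; b·c/n = 184·45/504 = 16.4286
Stratum 3 (≥ Bachelor's): n = 147; a·d/n = 5·58/147 = 1.9728; b·c/n = 80·4/147 = 2.1769
OR_MH = (1.5984 + 4.2381 + 1.9728) / (15.7323 + 16.4286 + 2.1769) = 7.8093 / 34.3377 = 0.22743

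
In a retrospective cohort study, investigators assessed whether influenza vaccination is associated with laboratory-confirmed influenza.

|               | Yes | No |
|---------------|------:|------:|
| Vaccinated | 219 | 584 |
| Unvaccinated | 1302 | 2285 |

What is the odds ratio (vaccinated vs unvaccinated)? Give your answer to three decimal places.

0.658

Cells: a = 219, b = 584, c = 1302, d = 2285.
OR = (a·d)/(b·c) = (219 × 2285) / (584 × 1302) = 500415 / 760368 = 0.65812
Exposure is associated with lower odds of laboratory-confirmed influenza (OR = 0.66 < 1).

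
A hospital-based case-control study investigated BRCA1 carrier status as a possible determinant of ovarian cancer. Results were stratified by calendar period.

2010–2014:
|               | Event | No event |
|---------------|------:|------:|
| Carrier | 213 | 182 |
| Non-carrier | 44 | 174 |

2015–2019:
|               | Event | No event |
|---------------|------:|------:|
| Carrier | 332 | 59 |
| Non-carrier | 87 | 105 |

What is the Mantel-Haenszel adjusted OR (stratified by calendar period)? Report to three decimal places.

5.499

OR_MH = Σ(aᵢdᵢ/nᵢ) / Σ(bᵢcᵢ/nᵢ), where nᵢ is the stratum total.
Stratum 1 (2010–2014): n = 613; a·d/n = 213·174/613 = 60.4600; b·c/n = 182·44/613 = 13.0636
Stratum 2 (2015–2019): n = 583; a·d/n = 332·105/583 = 59.7942; b·c/n = 59·87/583 = 8.8045
OR_MH = (60.4600 + 59.7942) / (13.0636 + 8.8045) = 120.2542 / 21.8681 = 5.49907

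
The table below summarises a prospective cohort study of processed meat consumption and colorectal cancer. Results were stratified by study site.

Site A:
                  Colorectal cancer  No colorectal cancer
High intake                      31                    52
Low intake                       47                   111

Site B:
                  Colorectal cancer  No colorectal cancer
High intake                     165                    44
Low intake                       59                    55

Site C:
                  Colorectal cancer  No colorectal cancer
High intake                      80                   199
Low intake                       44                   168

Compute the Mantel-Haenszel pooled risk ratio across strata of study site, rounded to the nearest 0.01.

RR_MH = Σ(aᵢ·n₀ᵢ/nᵢ) / Σ(cᵢ·n₁ᵢ/nᵢ), with n₁ᵢ = aᵢ+bᵢ (exposed), n₀ᵢ = cᵢ+dᵢ (unexposed), nᵢ = n₁ᵢ+n₀ᵢ.
Stratum 1 (Site A): n₁ = 83, n₀ = 158, n = 241; a·n₀/n = 31·158/241 = 20.3237; c·n₁/n = 47·83/241 = 16.1867
Stratum 2 (Site B): n₁ = 209, n₀ = 114, n = 323; a·n₀/n = 165·114/323 = 58.2353; c·n₁/n = 59·209/323 = 38.1765
Stratum 3 (Site C): n₁ = 279, n₀ = 212, n = 491; a·n₀/n = 80·212/491 = 34.5418; c·n₁/n = 44·279/491 = 25.0020
RR_MH = (20.3237 + 58.2353 + 34.5418) / (16.1867 + 38.1765 + 25.0020) = 113.1007 / 79.3652 = 1.42507

1.43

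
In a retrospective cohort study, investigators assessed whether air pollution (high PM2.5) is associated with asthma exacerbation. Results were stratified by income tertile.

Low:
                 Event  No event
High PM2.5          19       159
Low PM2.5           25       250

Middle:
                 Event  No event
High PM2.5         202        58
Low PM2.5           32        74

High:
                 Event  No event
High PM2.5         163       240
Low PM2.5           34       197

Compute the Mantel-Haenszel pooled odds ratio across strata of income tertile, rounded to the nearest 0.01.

3.82

OR_MH = Σ(aᵢdᵢ/nᵢ) / Σ(bᵢcᵢ/nᵢ), where nᵢ is the stratum total.
Stratum 1 (Low): n = 453; a·d/n = 19·250/453 = 10.4857; b·c/n = 159·25/453 = 8.7748
Stratum 2 (Middle): n = 366; a·d/n = 202·74/366 = 40.8415; b·c/n = 58·32/366 = 5.0710
Stratum 3 (High): n = 634; a·d/n = 163·197/634 = 50.6483; b·c/n = 240·34/634 = 12.8707
OR_MH = (10.4857 + 40.8415 + 50.6483) / (8.7748 + 5.0710 + 12.8707) = 101.9754 / 26.7165 = 3.81694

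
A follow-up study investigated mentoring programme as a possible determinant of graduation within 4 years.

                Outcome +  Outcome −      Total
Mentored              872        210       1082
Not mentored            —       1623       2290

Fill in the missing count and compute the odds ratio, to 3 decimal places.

10.104

The missing cell is in the unexposed row: 2290 − 1623 = 667.
So a = 872, b = 210, c = 667, d = 1623.
OR = (a·d)/(b·c) = (872 × 1623) / (210 × 667) = 1415256 / 140070 = 10.10392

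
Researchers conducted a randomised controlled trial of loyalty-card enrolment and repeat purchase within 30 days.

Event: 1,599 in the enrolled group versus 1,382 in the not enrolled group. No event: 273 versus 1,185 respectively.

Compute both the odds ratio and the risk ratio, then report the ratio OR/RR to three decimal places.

From the description: a = 1599, b = 273, c = 1382, d = 1185.
OR = (1599·1185)/(273·1382) = 1894815/377286 = 5.02222
Risk in exposed = 1599/1872 = 0.85417; risk in unexposed = 1382/2567 = 0.53837; RR = 1.58657
OR/RR = 5.02222 / 1.58657 = 3.16545
The outcome is not rare, so the OR lies further from 1 than the RR.

3.165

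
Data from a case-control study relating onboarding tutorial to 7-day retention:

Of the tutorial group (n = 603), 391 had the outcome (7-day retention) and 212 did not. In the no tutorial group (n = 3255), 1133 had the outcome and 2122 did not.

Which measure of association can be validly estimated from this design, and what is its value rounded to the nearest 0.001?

From the description: a = 391, b = 212, c = 1133, d = 2122.
This is a case-control study: participants were sampled on outcome status, so risks in the source population cannot be estimated directly — relative risk is not valid here. The odds ratio is the appropriate measure.
OR = (a·d)/(b·c) = (391 × 2122) / (212 × 1133) = 829702 / 240196 = 3.45427

3.454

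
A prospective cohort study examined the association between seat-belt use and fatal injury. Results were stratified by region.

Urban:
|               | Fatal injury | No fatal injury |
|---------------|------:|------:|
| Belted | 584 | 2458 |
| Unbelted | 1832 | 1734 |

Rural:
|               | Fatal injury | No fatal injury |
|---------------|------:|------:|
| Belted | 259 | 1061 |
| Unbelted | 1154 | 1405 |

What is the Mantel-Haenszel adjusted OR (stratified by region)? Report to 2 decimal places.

OR_MH = Σ(aᵢdᵢ/nᵢ) / Σ(bᵢcᵢ/nᵢ), where nᵢ is the stratum total.
Stratum 1 (Urban): n = 6608; a·d/n = 584·1734/6608 = 153.2470; b·c/n = 2458·1832/6608 = 681.4552
Stratum 2 (Rural): n = 3879; a·d/n = 259·1405/3879 = 93.8115; b·c/n = 1061·1154/3879 = 315.6468
OR_MH = (153.2470 + 93.8115) / (681.4552 + 315.6468) = 247.0585 / 997.1020 = 0.24778

0.25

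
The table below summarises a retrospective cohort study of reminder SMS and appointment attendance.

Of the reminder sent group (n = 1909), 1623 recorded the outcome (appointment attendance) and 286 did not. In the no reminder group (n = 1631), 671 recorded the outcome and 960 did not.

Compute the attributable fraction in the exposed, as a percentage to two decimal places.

From the description: a = 1623, b = 286, c = 671, d = 960.
Risk in exposed = 1623/1909 = 0.85018; risk in unexposed = 671/1631 = 0.41140.
RR = 0.85018/0.41140 = 2.06654
AR% = (RR − 1)/RR × 100 = (2.06654 − 1)/2.06654 × 100 = 51.6100%

51.61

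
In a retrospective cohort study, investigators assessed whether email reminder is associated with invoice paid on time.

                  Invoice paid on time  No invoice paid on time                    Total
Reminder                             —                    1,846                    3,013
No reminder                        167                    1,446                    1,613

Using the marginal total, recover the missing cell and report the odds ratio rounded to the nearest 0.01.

5.47

The missing cell is in the exposed row: 3013 − 1846 = 1167.
So a = 1167, b = 1846, c = 167, d = 1446.
OR = (a·d)/(b·c) = (1167 × 1446) / (1846 × 167) = 1687482 / 308282 = 5.47383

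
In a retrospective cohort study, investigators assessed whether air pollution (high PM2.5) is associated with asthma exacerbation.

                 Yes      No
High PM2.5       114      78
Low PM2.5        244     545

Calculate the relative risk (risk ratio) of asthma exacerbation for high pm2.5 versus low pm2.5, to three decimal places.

Cells: a = 114, b = 78, c = 244, d = 545.
Risk in exposed = 114/192 = 0.59375; risk in unexposed = 244/789 = 0.30925.
RR = 0.59375 / 0.30925 = 1.91995
The risk among the exposed is 1.92 times that among the unexposed.

1.920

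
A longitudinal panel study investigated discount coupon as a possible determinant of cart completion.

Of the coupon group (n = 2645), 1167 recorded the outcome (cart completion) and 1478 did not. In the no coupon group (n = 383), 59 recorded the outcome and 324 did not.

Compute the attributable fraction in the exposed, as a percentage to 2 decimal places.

65.09

From the description: a = 1167, b = 1478, c = 59, d = 324.
Risk in exposed = 1167/2645 = 0.44121; risk in unexposed = 59/383 = 0.15405.
RR = 0.44121/0.15405 = 2.86412
AR% = (RR − 1)/RR × 100 = (2.86412 − 1)/2.86412 × 100 = 65.0853%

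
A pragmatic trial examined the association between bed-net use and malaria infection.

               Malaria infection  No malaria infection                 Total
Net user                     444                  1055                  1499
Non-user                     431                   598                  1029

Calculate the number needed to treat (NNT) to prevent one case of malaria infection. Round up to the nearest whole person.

9

Risk in treated group = 444/1499 = 0.29620; risk in control = 431/1029 = 0.41885.
Absolute risk reduction = 0.41885 − 0.29620 = 0.12266
NNT = 1 / ARR = 1 / 0.12266 = 8.153 → round up → 9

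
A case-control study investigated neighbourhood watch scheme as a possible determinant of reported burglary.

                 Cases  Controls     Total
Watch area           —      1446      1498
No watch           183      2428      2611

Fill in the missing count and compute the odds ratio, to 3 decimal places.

The missing cell is in the exposed row: 1498 − 1446 = 52.
So a = 52, b = 1446, c = 183, d = 2428.
OR = (a·d)/(b·c) = (52 × 2428) / (1446 × 183) = 126256 / 264618 = 0.47713

0.477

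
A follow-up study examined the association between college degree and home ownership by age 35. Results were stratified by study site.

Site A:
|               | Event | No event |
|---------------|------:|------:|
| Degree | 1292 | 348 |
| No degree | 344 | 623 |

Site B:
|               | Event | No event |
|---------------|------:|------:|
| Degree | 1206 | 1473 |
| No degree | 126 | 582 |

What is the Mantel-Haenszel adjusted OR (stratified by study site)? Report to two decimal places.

OR_MH = Σ(aᵢdᵢ/nᵢ) / Σ(bᵢcᵢ/nᵢ), where nᵢ is the stratum total.
Stratum 1 (Site A): n = 2607; a·d/n = 1292·623/2607 = 308.7518; b·c/n = 348·344/2607 = 45.9194
Stratum 2 (Site B): n = 3387; a·d/n = 1206·582/3387 = 207.2312; b·c/n = 1473·126/3387 = 54.7972
OR_MH = (308.7518 + 207.2312) / (45.9194 + 54.7972) = 515.9830 / 100.7166 = 5.12312

5.12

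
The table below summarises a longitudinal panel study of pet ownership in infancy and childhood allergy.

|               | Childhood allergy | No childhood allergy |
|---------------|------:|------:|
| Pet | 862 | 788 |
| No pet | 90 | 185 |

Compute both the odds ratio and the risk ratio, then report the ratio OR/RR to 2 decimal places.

1.41

Cells: a = 862, b = 788, c = 90, d = 185.
OR = (862·185)/(788·90) = 159470/70920 = 2.24859
Risk in exposed = 862/1650 = 0.52242; risk in unexposed = 90/275 = 0.32727; RR = 1.59630
OR/RR = 2.24859 / 1.59630 = 1.40863
The outcome is not rare, so the OR lies further from 1 than the RR.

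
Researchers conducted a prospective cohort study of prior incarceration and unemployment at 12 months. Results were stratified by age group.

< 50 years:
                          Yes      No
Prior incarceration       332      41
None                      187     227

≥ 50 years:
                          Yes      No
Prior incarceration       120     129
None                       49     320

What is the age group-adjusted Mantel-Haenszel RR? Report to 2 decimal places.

2.27

RR_MH = Σ(aᵢ·n₀ᵢ/nᵢ) / Σ(cᵢ·n₁ᵢ/nᵢ), with n₁ᵢ = aᵢ+bᵢ (exposed), n₀ᵢ = cᵢ+dᵢ (unexposed), nᵢ = n₁ᵢ+n₀ᵢ.
Stratum 1 (< 50 years): n₁ = 373, n₀ = 414, n = 787; a·n₀/n = 332·414/787 = 174.6480; c·n₁/n = 187·373/787 = 88.6290
Stratum 2 (≥ 50 years): n₁ = 249, n₀ = 369, n = 618; a·n₀/n = 120·369/618 = 71.6505; c·n₁/n = 49·249/618 = 19.7427
RR_MH = (174.6480 + 71.6505) / (88.6290 + 19.7427) = 246.2985 / 108.3717 = 2.27272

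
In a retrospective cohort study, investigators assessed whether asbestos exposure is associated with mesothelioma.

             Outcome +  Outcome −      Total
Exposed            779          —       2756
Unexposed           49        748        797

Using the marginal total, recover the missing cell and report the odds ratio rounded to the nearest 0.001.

6.015

The missing cell is in the exposed row: 2756 − 779 = 1977.
So a = 779, b = 1977, c = 49, d = 748.
OR = (a·d)/(b·c) = (779 × 748) / (1977 × 49) = 582692 / 96873 = 6.01501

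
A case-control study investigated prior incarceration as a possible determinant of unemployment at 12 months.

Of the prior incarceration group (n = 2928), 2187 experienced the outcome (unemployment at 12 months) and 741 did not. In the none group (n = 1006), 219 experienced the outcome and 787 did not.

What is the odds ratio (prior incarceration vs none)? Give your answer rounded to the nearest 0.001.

10.606

From the description: a = 2187, b = 741, c = 219, d = 787.
OR = (a·d)/(b·c) = (2187 × 787) / (741 × 219) = 1721169 / 162279 = 10.60623
The odds of unemployment at 12 months are about 10.61 times as high in the prior incarceration group.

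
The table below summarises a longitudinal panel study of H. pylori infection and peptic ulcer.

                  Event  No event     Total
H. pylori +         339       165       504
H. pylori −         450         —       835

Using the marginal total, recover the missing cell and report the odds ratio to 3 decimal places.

1.758

The missing cell is in the unexposed row: 835 − 450 = 385.
So a = 339, b = 165, c = 450, d = 385.
OR = (a·d)/(b·c) = (339 × 385) / (165 × 450) = 130515 / 74250 = 1.75778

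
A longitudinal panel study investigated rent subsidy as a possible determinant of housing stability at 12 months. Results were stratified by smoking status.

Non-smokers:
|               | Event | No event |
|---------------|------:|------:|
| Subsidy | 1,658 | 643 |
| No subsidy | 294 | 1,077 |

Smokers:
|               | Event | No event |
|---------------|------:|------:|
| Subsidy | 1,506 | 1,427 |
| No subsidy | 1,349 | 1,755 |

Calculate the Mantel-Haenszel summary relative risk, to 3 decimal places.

RR_MH = Σ(aᵢ·n₀ᵢ/nᵢ) / Σ(cᵢ·n₁ᵢ/nᵢ), with n₁ᵢ = aᵢ+bᵢ (exposed), n₀ᵢ = cᵢ+dᵢ (unexposed), nᵢ = n₁ᵢ+n₀ᵢ.
Stratum 1 (Non-smokers): n₁ = 2301, n₀ = 1371, n = 3672; a·n₀/n = 1658·1371/3672 = 619.0408; c·n₁/n = 294·2301/3672 = 184.2304
Stratum 2 (Smokers): n₁ = 2933, n₀ = 3104, n = 6037; a·n₀/n = 1506·3104/6037 = 774.3290; c·n₁/n = 1349·2933/6037 = 655.3946
RR_MH = (619.0408 + 774.3290) / (184.2304 + 655.3946) = 1393.3698 / 839.6250 = 1.65951

1.660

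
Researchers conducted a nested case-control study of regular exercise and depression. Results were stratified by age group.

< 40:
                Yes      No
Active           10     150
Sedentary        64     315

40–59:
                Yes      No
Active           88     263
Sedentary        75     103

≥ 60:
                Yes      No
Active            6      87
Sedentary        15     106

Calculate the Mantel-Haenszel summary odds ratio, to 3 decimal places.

0.424

OR_MH = Σ(aᵢdᵢ/nᵢ) / Σ(bᵢcᵢ/nᵢ), where nᵢ is the stratum total.
Stratum 1 (< 40): n = 539; a·d/n = 10·315/539 = 5.8442; b·c/n = 150·64/539 = 17.8108
Stratum 2 (40–59): n = 529; a·d/n = 88·103/529 = 17.1342; b·c/n = 263·75/529 = 37.2873
Stratum 3 (≥ 60): n = 214; a·d/n = 6·106/214 = 2.9720; b·c/n = 87·15/214 = 6.0981
OR_MH = (5.8442 + 17.1342 + 2.9720) / (17.8108 + 37.2873 + 6.0981) = 25.9503 / 61.1962 = 0.42405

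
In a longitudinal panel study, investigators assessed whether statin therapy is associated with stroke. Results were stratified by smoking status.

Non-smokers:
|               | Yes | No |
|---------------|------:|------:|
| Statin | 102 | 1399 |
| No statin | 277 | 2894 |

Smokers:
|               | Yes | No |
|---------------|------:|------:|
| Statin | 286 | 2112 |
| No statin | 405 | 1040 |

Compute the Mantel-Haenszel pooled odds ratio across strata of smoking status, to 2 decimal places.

0.46

OR_MH = Σ(aᵢdᵢ/nᵢ) / Σ(bᵢcᵢ/nᵢ), where nᵢ is the stratum total.
Stratum 1 (Non-smokers): n = 4672; a·d/n = 102·2894/4672 = 63.1824; b·c/n = 1399·277/4672 = 82.9458
Stratum 2 (Smokers): n = 3843; a·d/n = 286·1040/3843 = 77.3979; b·c/n = 2112·405/3843 = 222.5761
OR_MH = (63.1824 + 77.3979) / (82.9458 + 222.5761) = 140.5802 / 305.5220 = 0.46013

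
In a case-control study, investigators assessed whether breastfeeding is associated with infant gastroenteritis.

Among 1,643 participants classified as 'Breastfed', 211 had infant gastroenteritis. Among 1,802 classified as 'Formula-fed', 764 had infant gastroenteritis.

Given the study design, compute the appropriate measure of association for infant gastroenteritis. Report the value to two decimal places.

0.20

From the description: a = 211, b = 1432, c = 764, d = 1038.
This is a case-control study: participants were sampled on outcome status, so risks in the source population cannot be estimated directly — relative risk is not valid here. The odds ratio is the appropriate measure.
OR = (a·d)/(b·c) = (211 × 1038) / (1432 × 764) = 219018 / 1094048 = 0.20019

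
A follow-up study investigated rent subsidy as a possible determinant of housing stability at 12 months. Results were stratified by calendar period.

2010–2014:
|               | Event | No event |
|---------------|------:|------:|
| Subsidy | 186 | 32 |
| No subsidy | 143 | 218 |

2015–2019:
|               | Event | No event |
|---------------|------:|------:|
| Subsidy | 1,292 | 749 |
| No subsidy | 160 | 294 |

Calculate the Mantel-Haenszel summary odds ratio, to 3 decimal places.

OR_MH = Σ(aᵢdᵢ/nᵢ) / Σ(bᵢcᵢ/nᵢ), where nᵢ is the stratum total.
Stratum 1 (2010–2014): n = 579; a·d/n = 186·218/579 = 70.0311; b·c/n = 32·143/579 = 7.9033
Stratum 2 (2015–2019): n = 2495; a·d/n = 1292·294/2495 = 152.2437; b·c/n = 749·160/2495 = 48.0321
OR_MH = (70.0311 + 152.2437) / (7.9033 + 48.0321) = 222.2748 / 55.9353 = 3.97378

3.974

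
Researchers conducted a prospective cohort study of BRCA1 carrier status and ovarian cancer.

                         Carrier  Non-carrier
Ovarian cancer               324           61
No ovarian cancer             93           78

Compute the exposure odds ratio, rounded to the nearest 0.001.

4.455

Reading the table with exposure as columns: a = 324 (Carrier, case), b = 93 (Carrier, non-case), c = 61 (Non-carrier, case), d = 78.
OR = (a·d)/(b·c) = (324 × 78) / (93 × 61) = 25272 / 5673 = 4.45479
The odds of ovarian cancer are about 4.45 times as high in the carrier group.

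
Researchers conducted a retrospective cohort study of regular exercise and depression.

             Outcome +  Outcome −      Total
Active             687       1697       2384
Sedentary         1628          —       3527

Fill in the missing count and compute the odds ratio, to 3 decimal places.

0.472

The missing cell is in the unexposed row: 3527 − 1628 = 1899.
So a = 687, b = 1697, c = 1628, d = 1899.
OR = (a·d)/(b·c) = (687 × 1899) / (1697 × 1628) = 1304613 / 2762716 = 0.47222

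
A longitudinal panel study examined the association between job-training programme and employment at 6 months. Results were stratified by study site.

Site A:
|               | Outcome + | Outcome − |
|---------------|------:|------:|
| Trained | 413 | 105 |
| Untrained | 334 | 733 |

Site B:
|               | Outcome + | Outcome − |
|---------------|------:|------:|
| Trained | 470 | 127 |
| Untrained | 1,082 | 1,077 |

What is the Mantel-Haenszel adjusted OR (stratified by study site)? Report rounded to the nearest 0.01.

OR_MH = Σ(aᵢdᵢ/nᵢ) / Σ(bᵢcᵢ/nᵢ), where nᵢ is the stratum total.
Stratum 1 (Site A): n = 1585; a·d/n = 413·733/1585 = 190.9962; b·c/n = 105·334/1585 = 22.1262
Stratum 2 (Site B): n = 2756; a·d/n = 470·1077/2756 = 183.6684; b·c/n = 127·1082/2756 = 49.8599
OR_MH = (190.9962 + 183.6684) / (22.1262 + 49.8599) = 374.6646 / 71.9861 = 5.20468

5.20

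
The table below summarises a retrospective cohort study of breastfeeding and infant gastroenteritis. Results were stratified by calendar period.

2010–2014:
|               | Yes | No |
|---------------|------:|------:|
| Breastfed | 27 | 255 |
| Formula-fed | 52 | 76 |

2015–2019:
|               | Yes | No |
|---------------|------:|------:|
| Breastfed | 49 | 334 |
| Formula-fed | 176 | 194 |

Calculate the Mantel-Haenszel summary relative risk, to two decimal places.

0.26

RR_MH = Σ(aᵢ·n₀ᵢ/nᵢ) / Σ(cᵢ·n₁ᵢ/nᵢ), with n₁ᵢ = aᵢ+bᵢ (exposed), n₀ᵢ = cᵢ+dᵢ (unexposed), nᵢ = n₁ᵢ+n₀ᵢ.
Stratum 1 (2010–2014): n₁ = 282, n₀ = 128, n = 410; a·n₀/n = 27·128/410 = 8.4293; c·n₁/n = 52·282/410 = 35.7659
Stratum 2 (2015–2019): n₁ = 383, n₀ = 370, n = 753; a·n₀/n = 49·370/753 = 24.0770; c·n₁/n = 176·383/753 = 89.5193
RR_MH = (8.4293 + 24.0770) / (35.7659 + 89.5193) = 32.5063 / 125.2851 = 0.25946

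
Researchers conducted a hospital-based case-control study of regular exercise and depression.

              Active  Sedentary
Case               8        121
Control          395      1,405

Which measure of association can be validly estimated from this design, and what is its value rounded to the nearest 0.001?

0.235

Reading the table with exposure as columns: a = 8 (Active, case), b = 395 (Active, non-case), c = 121 (Sedentary, case), d = 1405.
This is a hospital-based case-control study: participants were sampled on outcome status, so risks in the source population cannot be estimated directly — relative risk is not valid here. The odds ratio is the appropriate measure.
OR = (a·d)/(b·c) = (8 × 1405) / (395 × 121) = 11240 / 47795 = 0.23517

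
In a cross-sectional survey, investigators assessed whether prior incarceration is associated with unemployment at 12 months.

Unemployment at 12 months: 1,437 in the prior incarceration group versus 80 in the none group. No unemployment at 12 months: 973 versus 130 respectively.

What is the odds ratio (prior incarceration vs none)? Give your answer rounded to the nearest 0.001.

From the description: a = 1437, b = 973, c = 80, d = 130.
OR = (a·d)/(b·c) = (1437 × 130) / (973 × 80) = 186810 / 77840 = 2.39992
The odds of unemployment at 12 months are about 2.40 times as high in the prior incarceration group.

2.400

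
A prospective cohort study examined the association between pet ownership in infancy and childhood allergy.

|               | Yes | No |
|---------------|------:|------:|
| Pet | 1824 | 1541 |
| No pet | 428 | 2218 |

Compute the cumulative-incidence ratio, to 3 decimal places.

Cells: a = 1824, b = 1541, c = 428, d = 2218.
Risk in exposed = 1824/3365 = 0.54205; risk in unexposed = 428/2646 = 0.16175.
RR = 0.54205 / 0.16175 = 3.35109
The risk among the exposed is 3.35 times that among the unexposed.

3.351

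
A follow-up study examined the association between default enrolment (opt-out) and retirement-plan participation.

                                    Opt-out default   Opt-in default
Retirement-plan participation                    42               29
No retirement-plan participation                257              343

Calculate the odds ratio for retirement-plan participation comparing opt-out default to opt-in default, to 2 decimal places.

1.93

Reading the table with exposure as columns: a = 42 (Opt-out default, case), b = 257 (Opt-out default, non-case), c = 29 (Opt-in default, case), d = 343.
OR = (a·d)/(b·c) = (42 × 343) / (257 × 29) = 14406 / 7453 = 1.93291
The odds of retirement-plan participation are about 1.93 times as high in the opt-out default group.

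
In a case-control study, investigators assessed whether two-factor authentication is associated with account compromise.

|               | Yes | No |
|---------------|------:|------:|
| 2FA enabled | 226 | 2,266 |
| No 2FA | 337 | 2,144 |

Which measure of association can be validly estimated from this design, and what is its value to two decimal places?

0.63

Cells: a = 226, b = 2266, c = 337, d = 2144.
This is a case-control study: participants were sampled on outcome status, so risks in the source population cannot be estimated directly — relative risk is not valid here. The odds ratio is the appropriate measure.
OR = (a·d)/(b·c) = (226 × 2144) / (2266 × 337) = 484544 / 763642 = 0.63452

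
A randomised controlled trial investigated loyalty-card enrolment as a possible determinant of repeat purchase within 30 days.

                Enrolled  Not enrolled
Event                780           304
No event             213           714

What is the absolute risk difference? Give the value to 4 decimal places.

0.4869

Reading the table with exposure as columns: a = 780 (Enrolled, case), b = 213 (Enrolled, non-case), c = 304 (Not enrolled, case), d = 714.
Risk in exposed = 780/993 = 0.785498; risk in unexposed = 304/1018 = 0.298625.
Risk difference = 0.785498 − 0.298625 = 0.486874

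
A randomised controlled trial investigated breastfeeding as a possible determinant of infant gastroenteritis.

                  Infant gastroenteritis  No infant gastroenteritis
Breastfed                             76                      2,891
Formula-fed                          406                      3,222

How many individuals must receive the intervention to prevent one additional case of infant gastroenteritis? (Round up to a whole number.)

Risk in treated group = 76/2967 = 0.02562; risk in control = 406/3628 = 0.11191.
Absolute risk reduction = 0.11191 − 0.02562 = 0.08629
NNT = 1 / ARR = 1 / 0.08629 = 11.589 → round up → 12

12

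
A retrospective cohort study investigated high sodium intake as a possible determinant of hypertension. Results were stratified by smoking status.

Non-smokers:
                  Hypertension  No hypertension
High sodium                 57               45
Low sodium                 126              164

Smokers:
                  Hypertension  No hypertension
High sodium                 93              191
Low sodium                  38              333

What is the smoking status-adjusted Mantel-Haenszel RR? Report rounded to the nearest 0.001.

1.925

RR_MH = Σ(aᵢ·n₀ᵢ/nᵢ) / Σ(cᵢ·n₁ᵢ/nᵢ), with n₁ᵢ = aᵢ+bᵢ (exposed), n₀ᵢ = cᵢ+dᵢ (unexposed), nᵢ = n₁ᵢ+n₀ᵢ.
Stratum 1 (Non-smokers): n₁ = 102, n₀ = 290, n = 392; a·n₀/n = 57·290/392 = 42.1684; c·n₁/n = 126·102/392 = 32.7857
Stratum 2 (Smokers): n₁ = 284, n₀ = 371, n = 655; a·n₀/n = 93·371/655 = 52.6763; c·n₁/n = 38·284/655 = 16.4763
RR_MH = (42.1684 + 52.6763) / (32.7857 + 16.4763) = 94.8447 / 49.2621 = 1.92531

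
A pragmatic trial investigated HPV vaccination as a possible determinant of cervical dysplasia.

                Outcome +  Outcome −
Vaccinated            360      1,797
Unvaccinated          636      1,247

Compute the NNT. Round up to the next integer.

Risk in treated group = 360/2157 = 0.16690; risk in control = 636/1883 = 0.33776.
Absolute risk reduction = 0.33776 − 0.16690 = 0.17086
NNT = 1 / ARR = 1 / 0.17086 = 5.853 → round up → 6

6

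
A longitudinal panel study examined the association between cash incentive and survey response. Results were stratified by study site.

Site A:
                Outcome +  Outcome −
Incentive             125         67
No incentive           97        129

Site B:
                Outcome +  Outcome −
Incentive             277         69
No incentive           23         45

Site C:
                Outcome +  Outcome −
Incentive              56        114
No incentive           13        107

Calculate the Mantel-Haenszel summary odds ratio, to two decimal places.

3.65

OR_MH = Σ(aᵢdᵢ/nᵢ) / Σ(bᵢcᵢ/nᵢ), where nᵢ is the stratum total.
Stratum 1 (Site A): n = 418; a·d/n = 125·129/418 = 38.5766; b·c/n = 67·97/418 = 15.5478
Stratum 2 (Site B): n = 414; a·d/n = 277·45/414 = 30.1087; b·c/n = 69·23/414 = 3.8333
Stratum 3 (Site C): n = 290; a·d/n = 56·107/290 = 20.6621; b·c/n = 114·13/290 = 5.1103
OR_MH = (38.5766 + 30.1087 + 20.6621) / (15.5478 + 3.8333 + 5.1103) = 89.3473 / 24.4915 = 3.64809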